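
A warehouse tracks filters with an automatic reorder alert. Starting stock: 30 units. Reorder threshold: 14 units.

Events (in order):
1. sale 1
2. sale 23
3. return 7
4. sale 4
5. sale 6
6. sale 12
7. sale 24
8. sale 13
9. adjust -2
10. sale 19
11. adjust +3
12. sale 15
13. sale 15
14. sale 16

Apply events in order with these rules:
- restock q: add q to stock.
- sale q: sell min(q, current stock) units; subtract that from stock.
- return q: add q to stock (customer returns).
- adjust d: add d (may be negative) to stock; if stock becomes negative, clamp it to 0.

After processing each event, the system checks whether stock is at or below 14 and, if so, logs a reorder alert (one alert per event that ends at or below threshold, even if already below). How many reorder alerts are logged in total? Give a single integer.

Processing events:
Start: stock = 30
  Event 1 (sale 1): sell min(1,30)=1. stock: 30 - 1 = 29. total_sold = 1
  Event 2 (sale 23): sell min(23,29)=23. stock: 29 - 23 = 6. total_sold = 24
  Event 3 (return 7): 6 + 7 = 13
  Event 4 (sale 4): sell min(4,13)=4. stock: 13 - 4 = 9. total_sold = 28
  Event 5 (sale 6): sell min(6,9)=6. stock: 9 - 6 = 3. total_sold = 34
  Event 6 (sale 12): sell min(12,3)=3. stock: 3 - 3 = 0. total_sold = 37
  Event 7 (sale 24): sell min(24,0)=0. stock: 0 - 0 = 0. total_sold = 37
  Event 8 (sale 13): sell min(13,0)=0. stock: 0 - 0 = 0. total_sold = 37
  Event 9 (adjust -2): 0 + -2 = 0 (clamped to 0)
  Event 10 (sale 19): sell min(19,0)=0. stock: 0 - 0 = 0. total_sold = 37
  Event 11 (adjust +3): 0 + 3 = 3
  Event 12 (sale 15): sell min(15,3)=3. stock: 3 - 3 = 0. total_sold = 40
  Event 13 (sale 15): sell min(15,0)=0. stock: 0 - 0 = 0. total_sold = 40
  Event 14 (sale 16): sell min(16,0)=0. stock: 0 - 0 = 0. total_sold = 40
Final: stock = 0, total_sold = 40

Checking against threshold 14:
  After event 1: stock=29 > 14
  After event 2: stock=6 <= 14 -> ALERT
  After event 3: stock=13 <= 14 -> ALERT
  After event 4: stock=9 <= 14 -> ALERT
  After event 5: stock=3 <= 14 -> ALERT
  After event 6: stock=0 <= 14 -> ALERT
  After event 7: stock=0 <= 14 -> ALERT
  After event 8: stock=0 <= 14 -> ALERT
  After event 9: stock=0 <= 14 -> ALERT
  After event 10: stock=0 <= 14 -> ALERT
  After event 11: stock=3 <= 14 -> ALERT
  After event 12: stock=0 <= 14 -> ALERT
  After event 13: stock=0 <= 14 -> ALERT
  After event 14: stock=0 <= 14 -> ALERT
Alert events: [2, 3, 4, 5, 6, 7, 8, 9, 10, 11, 12, 13, 14]. Count = 13

Answer: 13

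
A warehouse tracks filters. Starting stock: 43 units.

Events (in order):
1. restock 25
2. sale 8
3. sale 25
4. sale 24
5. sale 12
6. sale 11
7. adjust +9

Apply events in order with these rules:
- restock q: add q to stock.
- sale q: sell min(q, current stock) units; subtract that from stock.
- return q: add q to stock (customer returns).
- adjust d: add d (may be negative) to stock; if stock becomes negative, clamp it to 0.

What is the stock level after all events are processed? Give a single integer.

Processing events:
Start: stock = 43
  Event 1 (restock 25): 43 + 25 = 68
  Event 2 (sale 8): sell min(8,68)=8. stock: 68 - 8 = 60. total_sold = 8
  Event 3 (sale 25): sell min(25,60)=25. stock: 60 - 25 = 35. total_sold = 33
  Event 4 (sale 24): sell min(24,35)=24. stock: 35 - 24 = 11. total_sold = 57
  Event 5 (sale 12): sell min(12,11)=11. stock: 11 - 11 = 0. total_sold = 68
  Event 6 (sale 11): sell min(11,0)=0. stock: 0 - 0 = 0. total_sold = 68
  Event 7 (adjust +9): 0 + 9 = 9
Final: stock = 9, total_sold = 68

Answer: 9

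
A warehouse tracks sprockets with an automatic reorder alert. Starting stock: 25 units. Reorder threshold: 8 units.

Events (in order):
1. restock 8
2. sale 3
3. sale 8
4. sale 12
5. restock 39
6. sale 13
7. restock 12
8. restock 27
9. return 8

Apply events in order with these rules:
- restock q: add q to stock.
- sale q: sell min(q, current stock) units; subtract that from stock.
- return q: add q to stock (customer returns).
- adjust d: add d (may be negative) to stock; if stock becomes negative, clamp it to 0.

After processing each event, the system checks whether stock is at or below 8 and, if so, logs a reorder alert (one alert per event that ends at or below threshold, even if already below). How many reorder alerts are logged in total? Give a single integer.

Answer: 0

Derivation:
Processing events:
Start: stock = 25
  Event 1 (restock 8): 25 + 8 = 33
  Event 2 (sale 3): sell min(3,33)=3. stock: 33 - 3 = 30. total_sold = 3
  Event 3 (sale 8): sell min(8,30)=8. stock: 30 - 8 = 22. total_sold = 11
  Event 4 (sale 12): sell min(12,22)=12. stock: 22 - 12 = 10. total_sold = 23
  Event 5 (restock 39): 10 + 39 = 49
  Event 6 (sale 13): sell min(13,49)=13. stock: 49 - 13 = 36. total_sold = 36
  Event 7 (restock 12): 36 + 12 = 48
  Event 8 (restock 27): 48 + 27 = 75
  Event 9 (return 8): 75 + 8 = 83
Final: stock = 83, total_sold = 36

Checking against threshold 8:
  After event 1: stock=33 > 8
  After event 2: stock=30 > 8
  After event 3: stock=22 > 8
  After event 4: stock=10 > 8
  After event 5: stock=49 > 8
  After event 6: stock=36 > 8
  After event 7: stock=48 > 8
  After event 8: stock=75 > 8
  After event 9: stock=83 > 8
Alert events: []. Count = 0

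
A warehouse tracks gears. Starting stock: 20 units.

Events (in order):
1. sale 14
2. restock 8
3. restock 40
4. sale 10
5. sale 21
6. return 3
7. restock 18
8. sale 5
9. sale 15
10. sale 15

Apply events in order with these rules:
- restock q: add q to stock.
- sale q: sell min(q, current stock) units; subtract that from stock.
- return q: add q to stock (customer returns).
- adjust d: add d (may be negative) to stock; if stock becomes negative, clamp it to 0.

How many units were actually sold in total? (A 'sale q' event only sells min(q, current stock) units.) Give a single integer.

Answer: 80

Derivation:
Processing events:
Start: stock = 20
  Event 1 (sale 14): sell min(14,20)=14. stock: 20 - 14 = 6. total_sold = 14
  Event 2 (restock 8): 6 + 8 = 14
  Event 3 (restock 40): 14 + 40 = 54
  Event 4 (sale 10): sell min(10,54)=10. stock: 54 - 10 = 44. total_sold = 24
  Event 5 (sale 21): sell min(21,44)=21. stock: 44 - 21 = 23. total_sold = 45
  Event 6 (return 3): 23 + 3 = 26
  Event 7 (restock 18): 26 + 18 = 44
  Event 8 (sale 5): sell min(5,44)=5. stock: 44 - 5 = 39. total_sold = 50
  Event 9 (sale 15): sell min(15,39)=15. stock: 39 - 15 = 24. total_sold = 65
  Event 10 (sale 15): sell min(15,24)=15. stock: 24 - 15 = 9. total_sold = 80
Final: stock = 9, total_sold = 80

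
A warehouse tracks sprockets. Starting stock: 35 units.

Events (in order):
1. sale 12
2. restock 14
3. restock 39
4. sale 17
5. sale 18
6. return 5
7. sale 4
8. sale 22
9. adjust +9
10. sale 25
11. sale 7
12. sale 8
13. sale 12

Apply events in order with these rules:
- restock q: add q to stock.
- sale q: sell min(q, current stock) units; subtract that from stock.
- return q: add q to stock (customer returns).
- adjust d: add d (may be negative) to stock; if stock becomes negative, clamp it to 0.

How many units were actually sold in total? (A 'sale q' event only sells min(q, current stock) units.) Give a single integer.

Processing events:
Start: stock = 35
  Event 1 (sale 12): sell min(12,35)=12. stock: 35 - 12 = 23. total_sold = 12
  Event 2 (restock 14): 23 + 14 = 37
  Event 3 (restock 39): 37 + 39 = 76
  Event 4 (sale 17): sell min(17,76)=17. stock: 76 - 17 = 59. total_sold = 29
  Event 5 (sale 18): sell min(18,59)=18. stock: 59 - 18 = 41. total_sold = 47
  Event 6 (return 5): 41 + 5 = 46
  Event 7 (sale 4): sell min(4,46)=4. stock: 46 - 4 = 42. total_sold = 51
  Event 8 (sale 22): sell min(22,42)=22. stock: 42 - 22 = 20. total_sold = 73
  Event 9 (adjust +9): 20 + 9 = 29
  Event 10 (sale 25): sell min(25,29)=25. stock: 29 - 25 = 4. total_sold = 98
  Event 11 (sale 7): sell min(7,4)=4. stock: 4 - 4 = 0. total_sold = 102
  Event 12 (sale 8): sell min(8,0)=0. stock: 0 - 0 = 0. total_sold = 102
  Event 13 (sale 12): sell min(12,0)=0. stock: 0 - 0 = 0. total_sold = 102
Final: stock = 0, total_sold = 102

Answer: 102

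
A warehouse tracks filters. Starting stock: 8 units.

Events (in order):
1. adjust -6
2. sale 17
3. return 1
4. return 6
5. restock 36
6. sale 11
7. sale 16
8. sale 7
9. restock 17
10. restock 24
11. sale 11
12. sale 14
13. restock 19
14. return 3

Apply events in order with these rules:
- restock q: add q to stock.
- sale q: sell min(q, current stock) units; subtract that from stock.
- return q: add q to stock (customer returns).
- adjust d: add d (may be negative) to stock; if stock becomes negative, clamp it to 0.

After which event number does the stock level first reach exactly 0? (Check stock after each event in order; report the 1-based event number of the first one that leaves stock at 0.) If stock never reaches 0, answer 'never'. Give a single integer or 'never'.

Answer: 2

Derivation:
Processing events:
Start: stock = 8
  Event 1 (adjust -6): 8 + -6 = 2
  Event 2 (sale 17): sell min(17,2)=2. stock: 2 - 2 = 0. total_sold = 2
  Event 3 (return 1): 0 + 1 = 1
  Event 4 (return 6): 1 + 6 = 7
  Event 5 (restock 36): 7 + 36 = 43
  Event 6 (sale 11): sell min(11,43)=11. stock: 43 - 11 = 32. total_sold = 13
  Event 7 (sale 16): sell min(16,32)=16. stock: 32 - 16 = 16. total_sold = 29
  Event 8 (sale 7): sell min(7,16)=7. stock: 16 - 7 = 9. total_sold = 36
  Event 9 (restock 17): 9 + 17 = 26
  Event 10 (restock 24): 26 + 24 = 50
  Event 11 (sale 11): sell min(11,50)=11. stock: 50 - 11 = 39. total_sold = 47
  Event 12 (sale 14): sell min(14,39)=14. stock: 39 - 14 = 25. total_sold = 61
  Event 13 (restock 19): 25 + 19 = 44
  Event 14 (return 3): 44 + 3 = 47
Final: stock = 47, total_sold = 61

First zero at event 2.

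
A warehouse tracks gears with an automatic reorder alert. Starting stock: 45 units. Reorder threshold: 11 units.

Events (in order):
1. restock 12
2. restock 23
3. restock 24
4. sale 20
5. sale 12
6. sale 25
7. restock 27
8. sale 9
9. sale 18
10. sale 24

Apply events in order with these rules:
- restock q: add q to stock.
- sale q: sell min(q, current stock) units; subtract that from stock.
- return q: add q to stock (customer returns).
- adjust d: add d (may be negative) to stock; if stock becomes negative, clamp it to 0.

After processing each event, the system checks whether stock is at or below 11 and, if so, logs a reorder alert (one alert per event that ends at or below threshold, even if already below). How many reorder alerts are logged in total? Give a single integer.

Processing events:
Start: stock = 45
  Event 1 (restock 12): 45 + 12 = 57
  Event 2 (restock 23): 57 + 23 = 80
  Event 3 (restock 24): 80 + 24 = 104
  Event 4 (sale 20): sell min(20,104)=20. stock: 104 - 20 = 84. total_sold = 20
  Event 5 (sale 12): sell min(12,84)=12. stock: 84 - 12 = 72. total_sold = 32
  Event 6 (sale 25): sell min(25,72)=25. stock: 72 - 25 = 47. total_sold = 57
  Event 7 (restock 27): 47 + 27 = 74
  Event 8 (sale 9): sell min(9,74)=9. stock: 74 - 9 = 65. total_sold = 66
  Event 9 (sale 18): sell min(18,65)=18. stock: 65 - 18 = 47. total_sold = 84
  Event 10 (sale 24): sell min(24,47)=24. stock: 47 - 24 = 23. total_sold = 108
Final: stock = 23, total_sold = 108

Checking against threshold 11:
  After event 1: stock=57 > 11
  After event 2: stock=80 > 11
  After event 3: stock=104 > 11
  After event 4: stock=84 > 11
  After event 5: stock=72 > 11
  After event 6: stock=47 > 11
  After event 7: stock=74 > 11
  After event 8: stock=65 > 11
  After event 9: stock=47 > 11
  After event 10: stock=23 > 11
Alert events: []. Count = 0

Answer: 0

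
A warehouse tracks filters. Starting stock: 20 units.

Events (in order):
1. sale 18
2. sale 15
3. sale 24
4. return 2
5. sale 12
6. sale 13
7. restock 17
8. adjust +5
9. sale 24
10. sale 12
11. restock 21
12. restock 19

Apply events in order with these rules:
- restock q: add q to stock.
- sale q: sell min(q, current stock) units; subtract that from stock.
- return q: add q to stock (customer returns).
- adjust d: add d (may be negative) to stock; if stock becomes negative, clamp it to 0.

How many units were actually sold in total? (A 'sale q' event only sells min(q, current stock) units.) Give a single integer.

Processing events:
Start: stock = 20
  Event 1 (sale 18): sell min(18,20)=18. stock: 20 - 18 = 2. total_sold = 18
  Event 2 (sale 15): sell min(15,2)=2. stock: 2 - 2 = 0. total_sold = 20
  Event 3 (sale 24): sell min(24,0)=0. stock: 0 - 0 = 0. total_sold = 20
  Event 4 (return 2): 0 + 2 = 2
  Event 5 (sale 12): sell min(12,2)=2. stock: 2 - 2 = 0. total_sold = 22
  Event 6 (sale 13): sell min(13,0)=0. stock: 0 - 0 = 0. total_sold = 22
  Event 7 (restock 17): 0 + 17 = 17
  Event 8 (adjust +5): 17 + 5 = 22
  Event 9 (sale 24): sell min(24,22)=22. stock: 22 - 22 = 0. total_sold = 44
  Event 10 (sale 12): sell min(12,0)=0. stock: 0 - 0 = 0. total_sold = 44
  Event 11 (restock 21): 0 + 21 = 21
  Event 12 (restock 19): 21 + 19 = 40
Final: stock = 40, total_sold = 44

Answer: 44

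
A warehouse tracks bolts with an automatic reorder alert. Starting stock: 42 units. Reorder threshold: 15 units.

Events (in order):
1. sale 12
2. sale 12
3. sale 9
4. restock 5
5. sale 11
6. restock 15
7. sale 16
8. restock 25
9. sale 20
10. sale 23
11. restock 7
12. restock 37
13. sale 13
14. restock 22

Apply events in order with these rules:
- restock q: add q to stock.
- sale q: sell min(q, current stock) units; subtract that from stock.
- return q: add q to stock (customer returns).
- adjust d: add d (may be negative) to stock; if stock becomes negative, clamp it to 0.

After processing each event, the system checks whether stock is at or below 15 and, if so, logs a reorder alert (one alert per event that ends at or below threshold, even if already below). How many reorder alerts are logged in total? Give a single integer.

Answer: 7

Derivation:
Processing events:
Start: stock = 42
  Event 1 (sale 12): sell min(12,42)=12. stock: 42 - 12 = 30. total_sold = 12
  Event 2 (sale 12): sell min(12,30)=12. stock: 30 - 12 = 18. total_sold = 24
  Event 3 (sale 9): sell min(9,18)=9. stock: 18 - 9 = 9. total_sold = 33
  Event 4 (restock 5): 9 + 5 = 14
  Event 5 (sale 11): sell min(11,14)=11. stock: 14 - 11 = 3. total_sold = 44
  Event 6 (restock 15): 3 + 15 = 18
  Event 7 (sale 16): sell min(16,18)=16. stock: 18 - 16 = 2. total_sold = 60
  Event 8 (restock 25): 2 + 25 = 27
  Event 9 (sale 20): sell min(20,27)=20. stock: 27 - 20 = 7. total_sold = 80
  Event 10 (sale 23): sell min(23,7)=7. stock: 7 - 7 = 0. total_sold = 87
  Event 11 (restock 7): 0 + 7 = 7
  Event 12 (restock 37): 7 + 37 = 44
  Event 13 (sale 13): sell min(13,44)=13. stock: 44 - 13 = 31. total_sold = 100
  Event 14 (restock 22): 31 + 22 = 53
Final: stock = 53, total_sold = 100

Checking against threshold 15:
  After event 1: stock=30 > 15
  After event 2: stock=18 > 15
  After event 3: stock=9 <= 15 -> ALERT
  After event 4: stock=14 <= 15 -> ALERT
  After event 5: stock=3 <= 15 -> ALERT
  After event 6: stock=18 > 15
  After event 7: stock=2 <= 15 -> ALERT
  After event 8: stock=27 > 15
  After event 9: stock=7 <= 15 -> ALERT
  After event 10: stock=0 <= 15 -> ALERT
  After event 11: stock=7 <= 15 -> ALERT
  After event 12: stock=44 > 15
  After event 13: stock=31 > 15
  After event 14: stock=53 > 15
Alert events: [3, 4, 5, 7, 9, 10, 11]. Count = 7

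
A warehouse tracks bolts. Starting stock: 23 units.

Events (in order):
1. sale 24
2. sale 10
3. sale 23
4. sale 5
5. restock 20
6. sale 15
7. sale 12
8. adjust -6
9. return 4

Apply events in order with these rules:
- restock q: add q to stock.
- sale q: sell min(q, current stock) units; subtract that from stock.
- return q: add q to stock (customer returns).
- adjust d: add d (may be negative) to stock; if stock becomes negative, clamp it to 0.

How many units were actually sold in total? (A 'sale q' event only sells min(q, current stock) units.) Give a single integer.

Answer: 43

Derivation:
Processing events:
Start: stock = 23
  Event 1 (sale 24): sell min(24,23)=23. stock: 23 - 23 = 0. total_sold = 23
  Event 2 (sale 10): sell min(10,0)=0. stock: 0 - 0 = 0. total_sold = 23
  Event 3 (sale 23): sell min(23,0)=0. stock: 0 - 0 = 0. total_sold = 23
  Event 4 (sale 5): sell min(5,0)=0. stock: 0 - 0 = 0. total_sold = 23
  Event 5 (restock 20): 0 + 20 = 20
  Event 6 (sale 15): sell min(15,20)=15. stock: 20 - 15 = 5. total_sold = 38
  Event 7 (sale 12): sell min(12,5)=5. stock: 5 - 5 = 0. total_sold = 43
  Event 8 (adjust -6): 0 + -6 = 0 (clamped to 0)
  Event 9 (return 4): 0 + 4 = 4
Final: stock = 4, total_sold = 43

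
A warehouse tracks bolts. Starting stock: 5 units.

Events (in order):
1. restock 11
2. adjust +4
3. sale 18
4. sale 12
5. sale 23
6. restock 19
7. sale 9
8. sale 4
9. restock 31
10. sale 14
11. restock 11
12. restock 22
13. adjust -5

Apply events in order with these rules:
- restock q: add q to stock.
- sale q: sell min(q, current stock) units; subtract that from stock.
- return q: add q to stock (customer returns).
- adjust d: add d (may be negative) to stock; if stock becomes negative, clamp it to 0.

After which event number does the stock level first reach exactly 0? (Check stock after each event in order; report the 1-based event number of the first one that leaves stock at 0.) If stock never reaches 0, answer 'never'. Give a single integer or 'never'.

Processing events:
Start: stock = 5
  Event 1 (restock 11): 5 + 11 = 16
  Event 2 (adjust +4): 16 + 4 = 20
  Event 3 (sale 18): sell min(18,20)=18. stock: 20 - 18 = 2. total_sold = 18
  Event 4 (sale 12): sell min(12,2)=2. stock: 2 - 2 = 0. total_sold = 20
  Event 5 (sale 23): sell min(23,0)=0. stock: 0 - 0 = 0. total_sold = 20
  Event 6 (restock 19): 0 + 19 = 19
  Event 7 (sale 9): sell min(9,19)=9. stock: 19 - 9 = 10. total_sold = 29
  Event 8 (sale 4): sell min(4,10)=4. stock: 10 - 4 = 6. total_sold = 33
  Event 9 (restock 31): 6 + 31 = 37
  Event 10 (sale 14): sell min(14,37)=14. stock: 37 - 14 = 23. total_sold = 47
  Event 11 (restock 11): 23 + 11 = 34
  Event 12 (restock 22): 34 + 22 = 56
  Event 13 (adjust -5): 56 + -5 = 51
Final: stock = 51, total_sold = 47

First zero at event 4.

Answer: 4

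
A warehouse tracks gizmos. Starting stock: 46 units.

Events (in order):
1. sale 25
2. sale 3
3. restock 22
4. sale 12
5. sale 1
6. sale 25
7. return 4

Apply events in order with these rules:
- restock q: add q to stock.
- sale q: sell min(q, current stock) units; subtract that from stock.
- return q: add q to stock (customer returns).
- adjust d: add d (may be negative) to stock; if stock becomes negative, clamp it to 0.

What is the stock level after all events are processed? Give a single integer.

Answer: 6

Derivation:
Processing events:
Start: stock = 46
  Event 1 (sale 25): sell min(25,46)=25. stock: 46 - 25 = 21. total_sold = 25
  Event 2 (sale 3): sell min(3,21)=3. stock: 21 - 3 = 18. total_sold = 28
  Event 3 (restock 22): 18 + 22 = 40
  Event 4 (sale 12): sell min(12,40)=12. stock: 40 - 12 = 28. total_sold = 40
  Event 5 (sale 1): sell min(1,28)=1. stock: 28 - 1 = 27. total_sold = 41
  Event 6 (sale 25): sell min(25,27)=25. stock: 27 - 25 = 2. total_sold = 66
  Event 7 (return 4): 2 + 4 = 6
Final: stock = 6, total_sold = 66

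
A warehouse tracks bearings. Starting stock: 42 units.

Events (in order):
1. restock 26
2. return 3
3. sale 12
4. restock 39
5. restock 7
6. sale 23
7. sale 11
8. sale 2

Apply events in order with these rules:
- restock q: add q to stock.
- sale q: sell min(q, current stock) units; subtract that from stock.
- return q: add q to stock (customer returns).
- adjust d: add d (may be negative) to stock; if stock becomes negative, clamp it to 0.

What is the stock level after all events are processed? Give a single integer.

Answer: 69

Derivation:
Processing events:
Start: stock = 42
  Event 1 (restock 26): 42 + 26 = 68
  Event 2 (return 3): 68 + 3 = 71
  Event 3 (sale 12): sell min(12,71)=12. stock: 71 - 12 = 59. total_sold = 12
  Event 4 (restock 39): 59 + 39 = 98
  Event 5 (restock 7): 98 + 7 = 105
  Event 6 (sale 23): sell min(23,105)=23. stock: 105 - 23 = 82. total_sold = 35
  Event 7 (sale 11): sell min(11,82)=11. stock: 82 - 11 = 71. total_sold = 46
  Event 8 (sale 2): sell min(2,71)=2. stock: 71 - 2 = 69. total_sold = 48
Final: stock = 69, total_sold = 48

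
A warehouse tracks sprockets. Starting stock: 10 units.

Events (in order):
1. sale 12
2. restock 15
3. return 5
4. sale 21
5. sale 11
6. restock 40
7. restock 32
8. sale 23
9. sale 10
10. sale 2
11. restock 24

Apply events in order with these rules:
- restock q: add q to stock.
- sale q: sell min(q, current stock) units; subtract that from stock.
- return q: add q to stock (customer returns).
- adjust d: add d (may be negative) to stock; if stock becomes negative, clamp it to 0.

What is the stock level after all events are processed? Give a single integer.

Processing events:
Start: stock = 10
  Event 1 (sale 12): sell min(12,10)=10. stock: 10 - 10 = 0. total_sold = 10
  Event 2 (restock 15): 0 + 15 = 15
  Event 3 (return 5): 15 + 5 = 20
  Event 4 (sale 21): sell min(21,20)=20. stock: 20 - 20 = 0. total_sold = 30
  Event 5 (sale 11): sell min(11,0)=0. stock: 0 - 0 = 0. total_sold = 30
  Event 6 (restock 40): 0 + 40 = 40
  Event 7 (restock 32): 40 + 32 = 72
  Event 8 (sale 23): sell min(23,72)=23. stock: 72 - 23 = 49. total_sold = 53
  Event 9 (sale 10): sell min(10,49)=10. stock: 49 - 10 = 39. total_sold = 63
  Event 10 (sale 2): sell min(2,39)=2. stock: 39 - 2 = 37. total_sold = 65
  Event 11 (restock 24): 37 + 24 = 61
Final: stock = 61, total_sold = 65

Answer: 61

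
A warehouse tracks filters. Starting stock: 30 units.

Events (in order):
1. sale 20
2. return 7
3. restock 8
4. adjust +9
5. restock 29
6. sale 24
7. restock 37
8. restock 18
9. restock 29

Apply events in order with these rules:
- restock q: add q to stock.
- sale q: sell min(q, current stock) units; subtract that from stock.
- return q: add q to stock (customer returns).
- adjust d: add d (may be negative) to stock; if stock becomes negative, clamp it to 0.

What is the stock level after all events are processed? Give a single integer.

Answer: 123

Derivation:
Processing events:
Start: stock = 30
  Event 1 (sale 20): sell min(20,30)=20. stock: 30 - 20 = 10. total_sold = 20
  Event 2 (return 7): 10 + 7 = 17
  Event 3 (restock 8): 17 + 8 = 25
  Event 4 (adjust +9): 25 + 9 = 34
  Event 5 (restock 29): 34 + 29 = 63
  Event 6 (sale 24): sell min(24,63)=24. stock: 63 - 24 = 39. total_sold = 44
  Event 7 (restock 37): 39 + 37 = 76
  Event 8 (restock 18): 76 + 18 = 94
  Event 9 (restock 29): 94 + 29 = 123
Final: stock = 123, total_sold = 44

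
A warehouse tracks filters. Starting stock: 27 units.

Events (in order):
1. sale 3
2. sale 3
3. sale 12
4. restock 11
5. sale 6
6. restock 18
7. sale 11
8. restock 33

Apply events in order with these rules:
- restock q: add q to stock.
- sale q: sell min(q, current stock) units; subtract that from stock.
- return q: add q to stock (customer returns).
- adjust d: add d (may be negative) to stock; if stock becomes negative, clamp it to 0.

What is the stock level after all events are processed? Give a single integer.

Processing events:
Start: stock = 27
  Event 1 (sale 3): sell min(3,27)=3. stock: 27 - 3 = 24. total_sold = 3
  Event 2 (sale 3): sell min(3,24)=3. stock: 24 - 3 = 21. total_sold = 6
  Event 3 (sale 12): sell min(12,21)=12. stock: 21 - 12 = 9. total_sold = 18
  Event 4 (restock 11): 9 + 11 = 20
  Event 5 (sale 6): sell min(6,20)=6. stock: 20 - 6 = 14. total_sold = 24
  Event 6 (restock 18): 14 + 18 = 32
  Event 7 (sale 11): sell min(11,32)=11. stock: 32 - 11 = 21. total_sold = 35
  Event 8 (restock 33): 21 + 33 = 54
Final: stock = 54, total_sold = 35

Answer: 54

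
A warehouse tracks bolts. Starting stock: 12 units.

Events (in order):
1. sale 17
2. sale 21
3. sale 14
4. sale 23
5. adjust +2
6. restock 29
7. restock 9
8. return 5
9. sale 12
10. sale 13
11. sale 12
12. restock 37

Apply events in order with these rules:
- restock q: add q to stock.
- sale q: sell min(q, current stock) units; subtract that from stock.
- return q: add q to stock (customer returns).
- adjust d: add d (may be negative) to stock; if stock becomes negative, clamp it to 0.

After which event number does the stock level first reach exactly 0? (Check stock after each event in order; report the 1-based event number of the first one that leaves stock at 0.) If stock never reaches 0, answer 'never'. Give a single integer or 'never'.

Processing events:
Start: stock = 12
  Event 1 (sale 17): sell min(17,12)=12. stock: 12 - 12 = 0. total_sold = 12
  Event 2 (sale 21): sell min(21,0)=0. stock: 0 - 0 = 0. total_sold = 12
  Event 3 (sale 14): sell min(14,0)=0. stock: 0 - 0 = 0. total_sold = 12
  Event 4 (sale 23): sell min(23,0)=0. stock: 0 - 0 = 0. total_sold = 12
  Event 5 (adjust +2): 0 + 2 = 2
  Event 6 (restock 29): 2 + 29 = 31
  Event 7 (restock 9): 31 + 9 = 40
  Event 8 (return 5): 40 + 5 = 45
  Event 9 (sale 12): sell min(12,45)=12. stock: 45 - 12 = 33. total_sold = 24
  Event 10 (sale 13): sell min(13,33)=13. stock: 33 - 13 = 20. total_sold = 37
  Event 11 (sale 12): sell min(12,20)=12. stock: 20 - 12 = 8. total_sold = 49
  Event 12 (restock 37): 8 + 37 = 45
Final: stock = 45, total_sold = 49

First zero at event 1.

Answer: 1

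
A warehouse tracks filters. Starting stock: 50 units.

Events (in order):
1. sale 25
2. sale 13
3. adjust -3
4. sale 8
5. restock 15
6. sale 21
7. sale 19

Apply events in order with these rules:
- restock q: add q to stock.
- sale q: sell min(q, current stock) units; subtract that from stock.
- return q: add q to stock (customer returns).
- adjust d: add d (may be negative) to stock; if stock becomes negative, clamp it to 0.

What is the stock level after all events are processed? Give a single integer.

Answer: 0

Derivation:
Processing events:
Start: stock = 50
  Event 1 (sale 25): sell min(25,50)=25. stock: 50 - 25 = 25. total_sold = 25
  Event 2 (sale 13): sell min(13,25)=13. stock: 25 - 13 = 12. total_sold = 38
  Event 3 (adjust -3): 12 + -3 = 9
  Event 4 (sale 8): sell min(8,9)=8. stock: 9 - 8 = 1. total_sold = 46
  Event 5 (restock 15): 1 + 15 = 16
  Event 6 (sale 21): sell min(21,16)=16. stock: 16 - 16 = 0. total_sold = 62
  Event 7 (sale 19): sell min(19,0)=0. stock: 0 - 0 = 0. total_sold = 62
Final: stock = 0, total_sold = 62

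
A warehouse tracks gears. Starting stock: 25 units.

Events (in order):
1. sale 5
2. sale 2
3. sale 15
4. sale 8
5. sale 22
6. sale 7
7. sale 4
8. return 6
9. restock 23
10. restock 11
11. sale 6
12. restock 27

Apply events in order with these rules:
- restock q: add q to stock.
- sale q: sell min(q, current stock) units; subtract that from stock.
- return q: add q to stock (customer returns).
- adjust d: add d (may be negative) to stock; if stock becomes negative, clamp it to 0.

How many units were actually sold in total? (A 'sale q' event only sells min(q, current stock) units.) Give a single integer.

Answer: 31

Derivation:
Processing events:
Start: stock = 25
  Event 1 (sale 5): sell min(5,25)=5. stock: 25 - 5 = 20. total_sold = 5
  Event 2 (sale 2): sell min(2,20)=2. stock: 20 - 2 = 18. total_sold = 7
  Event 3 (sale 15): sell min(15,18)=15. stock: 18 - 15 = 3. total_sold = 22
  Event 4 (sale 8): sell min(8,3)=3. stock: 3 - 3 = 0. total_sold = 25
  Event 5 (sale 22): sell min(22,0)=0. stock: 0 - 0 = 0. total_sold = 25
  Event 6 (sale 7): sell min(7,0)=0. stock: 0 - 0 = 0. total_sold = 25
  Event 7 (sale 4): sell min(4,0)=0. stock: 0 - 0 = 0. total_sold = 25
  Event 8 (return 6): 0 + 6 = 6
  Event 9 (restock 23): 6 + 23 = 29
  Event 10 (restock 11): 29 + 11 = 40
  Event 11 (sale 6): sell min(6,40)=6. stock: 40 - 6 = 34. total_sold = 31
  Event 12 (restock 27): 34 + 27 = 61
Final: stock = 61, total_sold = 31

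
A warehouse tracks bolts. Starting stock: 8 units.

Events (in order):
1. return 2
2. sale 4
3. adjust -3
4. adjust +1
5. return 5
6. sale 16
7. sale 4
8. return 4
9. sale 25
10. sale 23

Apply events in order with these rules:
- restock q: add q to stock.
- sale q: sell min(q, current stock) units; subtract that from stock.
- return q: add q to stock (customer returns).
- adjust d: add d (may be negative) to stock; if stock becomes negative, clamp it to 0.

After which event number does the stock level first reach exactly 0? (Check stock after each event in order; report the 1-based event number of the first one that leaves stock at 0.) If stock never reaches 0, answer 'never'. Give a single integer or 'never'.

Answer: 6

Derivation:
Processing events:
Start: stock = 8
  Event 1 (return 2): 8 + 2 = 10
  Event 2 (sale 4): sell min(4,10)=4. stock: 10 - 4 = 6. total_sold = 4
  Event 3 (adjust -3): 6 + -3 = 3
  Event 4 (adjust +1): 3 + 1 = 4
  Event 5 (return 5): 4 + 5 = 9
  Event 6 (sale 16): sell min(16,9)=9. stock: 9 - 9 = 0. total_sold = 13
  Event 7 (sale 4): sell min(4,0)=0. stock: 0 - 0 = 0. total_sold = 13
  Event 8 (return 4): 0 + 4 = 4
  Event 9 (sale 25): sell min(25,4)=4. stock: 4 - 4 = 0. total_sold = 17
  Event 10 (sale 23): sell min(23,0)=0. stock: 0 - 0 = 0. total_sold = 17
Final: stock = 0, total_sold = 17

First zero at event 6.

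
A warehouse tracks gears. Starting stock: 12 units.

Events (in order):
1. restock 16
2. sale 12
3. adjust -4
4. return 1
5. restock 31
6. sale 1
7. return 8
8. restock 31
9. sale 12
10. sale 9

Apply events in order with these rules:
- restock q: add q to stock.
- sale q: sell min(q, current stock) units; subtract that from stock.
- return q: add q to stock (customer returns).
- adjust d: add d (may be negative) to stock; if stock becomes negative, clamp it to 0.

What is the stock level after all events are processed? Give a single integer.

Answer: 61

Derivation:
Processing events:
Start: stock = 12
  Event 1 (restock 16): 12 + 16 = 28
  Event 2 (sale 12): sell min(12,28)=12. stock: 28 - 12 = 16. total_sold = 12
  Event 3 (adjust -4): 16 + -4 = 12
  Event 4 (return 1): 12 + 1 = 13
  Event 5 (restock 31): 13 + 31 = 44
  Event 6 (sale 1): sell min(1,44)=1. stock: 44 - 1 = 43. total_sold = 13
  Event 7 (return 8): 43 + 8 = 51
  Event 8 (restock 31): 51 + 31 = 82
  Event 9 (sale 12): sell min(12,82)=12. stock: 82 - 12 = 70. total_sold = 25
  Event 10 (sale 9): sell min(9,70)=9. stock: 70 - 9 = 61. total_sold = 34
Final: stock = 61, total_sold = 34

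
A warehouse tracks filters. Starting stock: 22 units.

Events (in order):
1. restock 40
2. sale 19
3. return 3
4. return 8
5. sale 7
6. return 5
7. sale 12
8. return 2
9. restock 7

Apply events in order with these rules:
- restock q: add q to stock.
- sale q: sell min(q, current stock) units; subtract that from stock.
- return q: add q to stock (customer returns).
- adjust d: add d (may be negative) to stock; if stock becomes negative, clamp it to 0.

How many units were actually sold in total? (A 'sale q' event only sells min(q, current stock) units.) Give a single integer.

Answer: 38

Derivation:
Processing events:
Start: stock = 22
  Event 1 (restock 40): 22 + 40 = 62
  Event 2 (sale 19): sell min(19,62)=19. stock: 62 - 19 = 43. total_sold = 19
  Event 3 (return 3): 43 + 3 = 46
  Event 4 (return 8): 46 + 8 = 54
  Event 5 (sale 7): sell min(7,54)=7. stock: 54 - 7 = 47. total_sold = 26
  Event 6 (return 5): 47 + 5 = 52
  Event 7 (sale 12): sell min(12,52)=12. stock: 52 - 12 = 40. total_sold = 38
  Event 8 (return 2): 40 + 2 = 42
  Event 9 (restock 7): 42 + 7 = 49
Final: stock = 49, total_sold = 38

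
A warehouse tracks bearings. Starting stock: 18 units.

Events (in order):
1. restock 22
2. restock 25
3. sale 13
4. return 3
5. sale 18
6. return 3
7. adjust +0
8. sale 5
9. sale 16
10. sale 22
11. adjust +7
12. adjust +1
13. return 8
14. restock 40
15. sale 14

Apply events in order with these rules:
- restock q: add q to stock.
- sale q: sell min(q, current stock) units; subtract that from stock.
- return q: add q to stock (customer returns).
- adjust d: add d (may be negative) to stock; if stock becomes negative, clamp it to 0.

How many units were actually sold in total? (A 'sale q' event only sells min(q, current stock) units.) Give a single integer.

Processing events:
Start: stock = 18
  Event 1 (restock 22): 18 + 22 = 40
  Event 2 (restock 25): 40 + 25 = 65
  Event 3 (sale 13): sell min(13,65)=13. stock: 65 - 13 = 52. total_sold = 13
  Event 4 (return 3): 52 + 3 = 55
  Event 5 (sale 18): sell min(18,55)=18. stock: 55 - 18 = 37. total_sold = 31
  Event 6 (return 3): 37 + 3 = 40
  Event 7 (adjust +0): 40 + 0 = 40
  Event 8 (sale 5): sell min(5,40)=5. stock: 40 - 5 = 35. total_sold = 36
  Event 9 (sale 16): sell min(16,35)=16. stock: 35 - 16 = 19. total_sold = 52
  Event 10 (sale 22): sell min(22,19)=19. stock: 19 - 19 = 0. total_sold = 71
  Event 11 (adjust +7): 0 + 7 = 7
  Event 12 (adjust +1): 7 + 1 = 8
  Event 13 (return 8): 8 + 8 = 16
  Event 14 (restock 40): 16 + 40 = 56
  Event 15 (sale 14): sell min(14,56)=14. stock: 56 - 14 = 42. total_sold = 85
Final: stock = 42, total_sold = 85

Answer: 85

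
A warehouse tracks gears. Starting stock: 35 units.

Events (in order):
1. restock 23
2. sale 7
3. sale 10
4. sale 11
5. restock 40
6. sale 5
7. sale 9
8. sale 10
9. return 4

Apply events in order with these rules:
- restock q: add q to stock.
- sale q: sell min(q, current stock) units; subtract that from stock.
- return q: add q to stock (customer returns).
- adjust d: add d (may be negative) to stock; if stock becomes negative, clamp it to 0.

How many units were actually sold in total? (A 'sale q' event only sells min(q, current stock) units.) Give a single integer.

Processing events:
Start: stock = 35
  Event 1 (restock 23): 35 + 23 = 58
  Event 2 (sale 7): sell min(7,58)=7. stock: 58 - 7 = 51. total_sold = 7
  Event 3 (sale 10): sell min(10,51)=10. stock: 51 - 10 = 41. total_sold = 17
  Event 4 (sale 11): sell min(11,41)=11. stock: 41 - 11 = 30. total_sold = 28
  Event 5 (restock 40): 30 + 40 = 70
  Event 6 (sale 5): sell min(5,70)=5. stock: 70 - 5 = 65. total_sold = 33
  Event 7 (sale 9): sell min(9,65)=9. stock: 65 - 9 = 56. total_sold = 42
  Event 8 (sale 10): sell min(10,56)=10. stock: 56 - 10 = 46. total_sold = 52
  Event 9 (return 4): 46 + 4 = 50
Final: stock = 50, total_sold = 52

Answer: 52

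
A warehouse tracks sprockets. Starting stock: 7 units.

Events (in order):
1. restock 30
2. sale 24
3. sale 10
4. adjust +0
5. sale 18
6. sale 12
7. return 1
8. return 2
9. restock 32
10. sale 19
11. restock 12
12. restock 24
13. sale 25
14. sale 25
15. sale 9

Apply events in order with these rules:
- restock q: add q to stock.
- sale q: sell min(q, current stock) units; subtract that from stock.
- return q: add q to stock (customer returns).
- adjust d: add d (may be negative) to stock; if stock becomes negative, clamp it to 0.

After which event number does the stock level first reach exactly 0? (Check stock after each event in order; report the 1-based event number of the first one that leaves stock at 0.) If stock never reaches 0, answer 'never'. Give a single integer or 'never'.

Processing events:
Start: stock = 7
  Event 1 (restock 30): 7 + 30 = 37
  Event 2 (sale 24): sell min(24,37)=24. stock: 37 - 24 = 13. total_sold = 24
  Event 3 (sale 10): sell min(10,13)=10. stock: 13 - 10 = 3. total_sold = 34
  Event 4 (adjust +0): 3 + 0 = 3
  Event 5 (sale 18): sell min(18,3)=3. stock: 3 - 3 = 0. total_sold = 37
  Event 6 (sale 12): sell min(12,0)=0. stock: 0 - 0 = 0. total_sold = 37
  Event 7 (return 1): 0 + 1 = 1
  Event 8 (return 2): 1 + 2 = 3
  Event 9 (restock 32): 3 + 32 = 35
  Event 10 (sale 19): sell min(19,35)=19. stock: 35 - 19 = 16. total_sold = 56
  Event 11 (restock 12): 16 + 12 = 28
  Event 12 (restock 24): 28 + 24 = 52
  Event 13 (sale 25): sell min(25,52)=25. stock: 52 - 25 = 27. total_sold = 81
  Event 14 (sale 25): sell min(25,27)=25. stock: 27 - 25 = 2. total_sold = 106
  Event 15 (sale 9): sell min(9,2)=2. stock: 2 - 2 = 0. total_sold = 108
Final: stock = 0, total_sold = 108

First zero at event 5.

Answer: 5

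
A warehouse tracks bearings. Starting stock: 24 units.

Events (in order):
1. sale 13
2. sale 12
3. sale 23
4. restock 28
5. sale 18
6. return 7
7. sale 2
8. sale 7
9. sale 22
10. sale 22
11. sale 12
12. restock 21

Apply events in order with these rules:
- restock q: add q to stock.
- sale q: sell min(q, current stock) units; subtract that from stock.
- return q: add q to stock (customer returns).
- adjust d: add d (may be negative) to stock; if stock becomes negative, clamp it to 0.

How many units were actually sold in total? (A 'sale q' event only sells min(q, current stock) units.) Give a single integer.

Processing events:
Start: stock = 24
  Event 1 (sale 13): sell min(13,24)=13. stock: 24 - 13 = 11. total_sold = 13
  Event 2 (sale 12): sell min(12,11)=11. stock: 11 - 11 = 0. total_sold = 24
  Event 3 (sale 23): sell min(23,0)=0. stock: 0 - 0 = 0. total_sold = 24
  Event 4 (restock 28): 0 + 28 = 28
  Event 5 (sale 18): sell min(18,28)=18. stock: 28 - 18 = 10. total_sold = 42
  Event 6 (return 7): 10 + 7 = 17
  Event 7 (sale 2): sell min(2,17)=2. stock: 17 - 2 = 15. total_sold = 44
  Event 8 (sale 7): sell min(7,15)=7. stock: 15 - 7 = 8. total_sold = 51
  Event 9 (sale 22): sell min(22,8)=8. stock: 8 - 8 = 0. total_sold = 59
  Event 10 (sale 22): sell min(22,0)=0. stock: 0 - 0 = 0. total_sold = 59
  Event 11 (sale 12): sell min(12,0)=0. stock: 0 - 0 = 0. total_sold = 59
  Event 12 (restock 21): 0 + 21 = 21
Final: stock = 21, total_sold = 59

Answer: 59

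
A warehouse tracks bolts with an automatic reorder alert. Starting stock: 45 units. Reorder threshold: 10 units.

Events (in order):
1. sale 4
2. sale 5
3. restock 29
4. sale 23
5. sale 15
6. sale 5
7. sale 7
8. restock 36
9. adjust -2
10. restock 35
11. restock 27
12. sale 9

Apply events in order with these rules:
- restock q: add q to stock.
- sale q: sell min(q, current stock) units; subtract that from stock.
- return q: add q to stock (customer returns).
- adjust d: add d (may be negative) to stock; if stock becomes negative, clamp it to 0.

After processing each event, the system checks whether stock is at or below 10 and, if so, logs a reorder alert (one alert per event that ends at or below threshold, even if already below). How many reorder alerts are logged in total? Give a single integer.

Processing events:
Start: stock = 45
  Event 1 (sale 4): sell min(4,45)=4. stock: 45 - 4 = 41. total_sold = 4
  Event 2 (sale 5): sell min(5,41)=5. stock: 41 - 5 = 36. total_sold = 9
  Event 3 (restock 29): 36 + 29 = 65
  Event 4 (sale 23): sell min(23,65)=23. stock: 65 - 23 = 42. total_sold = 32
  Event 5 (sale 15): sell min(15,42)=15. stock: 42 - 15 = 27. total_sold = 47
  Event 6 (sale 5): sell min(5,27)=5. stock: 27 - 5 = 22. total_sold = 52
  Event 7 (sale 7): sell min(7,22)=7. stock: 22 - 7 = 15. total_sold = 59
  Event 8 (restock 36): 15 + 36 = 51
  Event 9 (adjust -2): 51 + -2 = 49
  Event 10 (restock 35): 49 + 35 = 84
  Event 11 (restock 27): 84 + 27 = 111
  Event 12 (sale 9): sell min(9,111)=9. stock: 111 - 9 = 102. total_sold = 68
Final: stock = 102, total_sold = 68

Checking against threshold 10:
  After event 1: stock=41 > 10
  After event 2: stock=36 > 10
  After event 3: stock=65 > 10
  After event 4: stock=42 > 10
  After event 5: stock=27 > 10
  After event 6: stock=22 > 10
  After event 7: stock=15 > 10
  After event 8: stock=51 > 10
  After event 9: stock=49 > 10
  After event 10: stock=84 > 10
  After event 11: stock=111 > 10
  After event 12: stock=102 > 10
Alert events: []. Count = 0

Answer: 0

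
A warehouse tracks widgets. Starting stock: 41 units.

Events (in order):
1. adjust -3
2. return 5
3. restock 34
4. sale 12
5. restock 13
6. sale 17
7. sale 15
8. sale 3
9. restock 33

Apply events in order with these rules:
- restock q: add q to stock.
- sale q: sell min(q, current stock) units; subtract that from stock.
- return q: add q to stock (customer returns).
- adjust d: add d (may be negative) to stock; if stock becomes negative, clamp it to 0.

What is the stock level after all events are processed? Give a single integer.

Processing events:
Start: stock = 41
  Event 1 (adjust -3): 41 + -3 = 38
  Event 2 (return 5): 38 + 5 = 43
  Event 3 (restock 34): 43 + 34 = 77
  Event 4 (sale 12): sell min(12,77)=12. stock: 77 - 12 = 65. total_sold = 12
  Event 5 (restock 13): 65 + 13 = 78
  Event 6 (sale 17): sell min(17,78)=17. stock: 78 - 17 = 61. total_sold = 29
  Event 7 (sale 15): sell min(15,61)=15. stock: 61 - 15 = 46. total_sold = 44
  Event 8 (sale 3): sell min(3,46)=3. stock: 46 - 3 = 43. total_sold = 47
  Event 9 (restock 33): 43 + 33 = 76
Final: stock = 76, total_sold = 47

Answer: 76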